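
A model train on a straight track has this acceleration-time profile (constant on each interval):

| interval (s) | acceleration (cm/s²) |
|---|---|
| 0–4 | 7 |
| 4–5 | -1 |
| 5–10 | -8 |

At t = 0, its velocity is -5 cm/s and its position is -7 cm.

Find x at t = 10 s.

On each constant-a segment, Δv = aΔt and Δx = v₀Δt + ½aΔt²; chain segment to segment.
0–4 s: v starts -5 cm/s; Δx = -5·4 + ½·7·4² = 36 cm; v ends 23 cm/s.
4–5 s: v starts 23 cm/s; Δx = 23·1 + ½·-1·1² = 22.5 cm; v ends 22 cm/s.
5–10 s: v starts 22 cm/s; Δx = 22·5 + ½·-8·5² = 10 cm; v ends -18 cm/s.
x(10) = -7 + Σ Δx = 61.5 cm.

61.5 cm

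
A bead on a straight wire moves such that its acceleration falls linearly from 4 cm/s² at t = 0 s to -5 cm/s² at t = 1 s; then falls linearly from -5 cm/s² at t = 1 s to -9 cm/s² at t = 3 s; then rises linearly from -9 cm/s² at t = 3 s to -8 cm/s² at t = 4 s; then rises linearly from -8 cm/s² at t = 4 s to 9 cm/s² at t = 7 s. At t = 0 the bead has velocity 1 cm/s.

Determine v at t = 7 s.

Δv equals the area under the a-t graph; then v = v₀ + Δv.
0–1 s: ½(4 + -5)(1) = -0.5 cm/s
1–3 s: ½(-5 + -9)(2) = -14 cm/s
3–4 s: ½(-9 + -8)(1) = -8.5 cm/s
4–7 s: ½(-8 + 9)(3) = 1.5 cm/s
Δv = -21.5 cm/s, so v(7) = 1 + (-21.5) = -20.5 cm/s.

-20.5 cm/s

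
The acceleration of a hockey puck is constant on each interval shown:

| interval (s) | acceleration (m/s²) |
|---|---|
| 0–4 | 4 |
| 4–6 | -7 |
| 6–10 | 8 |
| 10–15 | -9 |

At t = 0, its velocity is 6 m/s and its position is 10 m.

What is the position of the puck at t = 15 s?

On each constant-a segment, Δv = aΔt and Δx = v₀Δt + ½aΔt²; chain segment to segment.
0–4 s: v starts 6 m/s; Δx = 6·4 + ½·4·4² = 56 m; v ends 22 m/s.
4–6 s: v starts 22 m/s; Δx = 22·2 + ½·-7·2² = 30 m; v ends 8 m/s.
6–10 s: v starts 8 m/s; Δx = 8·4 + ½·8·4² = 96 m; v ends 40 m/s.
10–15 s: v starts 40 m/s; Δx = 40·5 + ½·-9·5² = 87.5 m; v ends -5 m/s.
x(15) = 10 + Σ Δx = 279.5 m.

279.5 m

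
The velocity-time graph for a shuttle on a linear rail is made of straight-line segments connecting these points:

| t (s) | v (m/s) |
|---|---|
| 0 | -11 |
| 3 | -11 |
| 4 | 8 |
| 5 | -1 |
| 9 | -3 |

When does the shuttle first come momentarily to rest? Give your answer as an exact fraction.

v changes sign on 3–4 s (from -11 to 8); the graph is linear there, so v = 0 at t = 3 + (11)·(4 − 3)/(8 − -11) = 68/19 s.

t = 68/19 s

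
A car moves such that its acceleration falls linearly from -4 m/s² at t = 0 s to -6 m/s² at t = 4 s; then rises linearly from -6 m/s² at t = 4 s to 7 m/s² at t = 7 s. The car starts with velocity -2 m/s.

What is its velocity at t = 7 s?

Δv equals the area under the a-t graph; then v = v₀ + Δv.
0–4 s: ½(-4 + -6)(4) = -20 m/s
4–7 s: ½(-6 + 7)(3) = 1.5 m/s
Δv = -18.5 m/s, so v(7) = -2 + (-18.5) = -20.5 m/s.

-20.5 m/s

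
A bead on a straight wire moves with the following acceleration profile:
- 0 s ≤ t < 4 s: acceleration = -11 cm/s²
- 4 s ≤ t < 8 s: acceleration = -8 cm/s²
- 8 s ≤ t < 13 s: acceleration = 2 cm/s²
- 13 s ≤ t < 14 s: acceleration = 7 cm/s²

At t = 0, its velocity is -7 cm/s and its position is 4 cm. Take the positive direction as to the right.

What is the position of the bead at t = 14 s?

-839.5 cm

On each constant-a segment, Δv = aΔt and Δx = v₀Δt + ½aΔt²; chain segment to segment.
0–4 s: v starts -7 cm/s; Δx = -7·4 + ½·-11·4² = -116 cm; v ends -51 cm/s.
4–8 s: v starts -51 cm/s; Δx = -51·4 + ½·-8·4² = -268 cm; v ends -83 cm/s.
8–13 s: v starts -83 cm/s; Δx = -83·5 + ½·2·5² = -390 cm; v ends -73 cm/s.
13–14 s: v starts -73 cm/s; Δx = -73·1 + ½·7·1² = -69.5 cm; v ends -66 cm/s.
x(14) = 4 + Σ Δx = -839.5 cm.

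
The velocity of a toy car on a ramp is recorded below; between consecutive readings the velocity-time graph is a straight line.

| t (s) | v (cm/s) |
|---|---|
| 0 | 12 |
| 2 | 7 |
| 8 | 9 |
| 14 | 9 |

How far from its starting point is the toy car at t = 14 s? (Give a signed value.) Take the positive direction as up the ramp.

Net displacement equals the area under the velocity-time graph (areas below the axis count negative).
0–2 s: ½(12 + 7)(2) = 19 cm
2–8 s: ½(7 + 9)(6) = 48 cm
8–14 s: 9 × 6 = 54 cm
Net displacement = 121 cm

121 cm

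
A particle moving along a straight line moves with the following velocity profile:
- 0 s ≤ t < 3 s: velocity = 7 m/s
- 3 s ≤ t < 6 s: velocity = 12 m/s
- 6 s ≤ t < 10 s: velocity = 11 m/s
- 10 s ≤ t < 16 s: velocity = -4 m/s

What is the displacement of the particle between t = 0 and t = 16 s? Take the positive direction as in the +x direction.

77 m

Displacement is the signed area under the v-t curve.
0–3 s: 7 × 3 = 21 m
3–6 s: 12 × 3 = 36 m
6–10 s: 11 × 4 = 44 m
10–16 s: -4 × 6 = -24 m
Net displacement = 77 m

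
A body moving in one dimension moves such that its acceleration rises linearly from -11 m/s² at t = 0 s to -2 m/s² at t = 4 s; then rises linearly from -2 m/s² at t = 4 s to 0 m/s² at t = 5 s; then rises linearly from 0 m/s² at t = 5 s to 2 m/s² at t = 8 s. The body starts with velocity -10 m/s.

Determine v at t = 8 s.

-34 m/s

Δv equals the area under the a-t graph; then v = v₀ + Δv.
0–4 s: ½(-11 + -2)(4) = -26 m/s
4–5 s: ½(-2 + 0)(1) = -1 m/s
5–8 s: ½(0 + 2)(3) = 3 m/s
Δv = -24 m/s, so v(8) = -10 + (-24) = -34 m/s.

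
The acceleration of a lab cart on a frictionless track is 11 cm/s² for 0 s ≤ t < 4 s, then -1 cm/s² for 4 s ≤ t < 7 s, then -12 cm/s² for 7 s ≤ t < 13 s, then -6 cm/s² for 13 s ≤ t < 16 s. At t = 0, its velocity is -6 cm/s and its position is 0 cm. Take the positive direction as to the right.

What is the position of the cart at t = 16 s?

29.5 cm

On each constant-a segment, Δv = aΔt and Δx = v₀Δt + ½aΔt²; chain segment to segment.
0–4 s: v starts -6 cm/s; Δx = -6·4 + ½·11·4² = 64 cm; v ends 38 cm/s.
4–7 s: v starts 38 cm/s; Δx = 38·3 + ½·-1·3² = 109.5 cm; v ends 35 cm/s.
7–13 s: v starts 35 cm/s; Δx = 35·6 + ½·-12·6² = -6 cm; v ends -37 cm/s.
13–16 s: v starts -37 cm/s; Δx = -37·3 + ½·-6·3² = -138 cm; v ends -55 cm/s.
x(16) = 0 + Σ Δx = 29.5 cm.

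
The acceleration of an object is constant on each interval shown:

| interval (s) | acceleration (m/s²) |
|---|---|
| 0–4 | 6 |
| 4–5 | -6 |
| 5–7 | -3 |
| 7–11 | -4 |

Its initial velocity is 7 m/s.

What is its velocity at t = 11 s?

3 m/s

Δv equals the area under the a-t graph; then v = v₀ + Δv.
0–4 s: 6 × 4 = 24 m/s
4–5 s: -6 × 1 = -6 m/s
5–7 s: -3 × 2 = -6 m/s
7–11 s: -4 × 4 = -16 m/s
Δv = -4 m/s, so v(11) = 7 + (-4) = 3 m/s.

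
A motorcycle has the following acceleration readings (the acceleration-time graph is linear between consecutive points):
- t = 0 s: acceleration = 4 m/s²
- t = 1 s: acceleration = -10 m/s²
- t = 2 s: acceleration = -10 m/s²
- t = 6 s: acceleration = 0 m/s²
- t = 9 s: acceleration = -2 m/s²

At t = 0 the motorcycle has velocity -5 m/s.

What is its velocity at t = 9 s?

-41 m/s

Δv equals the area under the a-t graph; then v = v₀ + Δv.
0–1 s: ½(4 + -10)(1) = -3 m/s
1–2 s: -10 × 1 = -10 m/s
2–6 s: ½(-10 + 0)(4) = -20 m/s
6–9 s: ½(0 + -2)(3) = -3 m/s
Δv = -36 m/s, so v(9) = -5 + (-36) = -41 m/s.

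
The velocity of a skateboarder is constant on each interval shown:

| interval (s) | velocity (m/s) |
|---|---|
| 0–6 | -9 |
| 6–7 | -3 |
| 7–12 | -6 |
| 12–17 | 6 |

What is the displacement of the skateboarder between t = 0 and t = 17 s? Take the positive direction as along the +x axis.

Displacement is the signed area under the v-t curve.
0–6 s: -9 × 6 = -54 m
6–7 s: -3 × 1 = -3 m
7–12 s: -6 × 5 = -30 m
12–17 s: 6 × 5 = 30 m
Net displacement = -57 m

-57 m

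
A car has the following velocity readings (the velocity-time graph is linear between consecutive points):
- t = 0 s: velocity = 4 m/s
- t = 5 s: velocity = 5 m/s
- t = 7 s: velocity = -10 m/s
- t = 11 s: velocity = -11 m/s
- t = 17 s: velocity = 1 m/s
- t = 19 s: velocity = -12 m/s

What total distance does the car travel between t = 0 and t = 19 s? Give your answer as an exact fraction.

4465/39 m

Total distance travelled is ∫|v| dt — sum the magnitudes of each area piece.
0–5 s: |½(4 + 5)(5)| = 22.5 m
5–7 s: v = 0 at t = 17/3 s; triangle areas 5/3 + 20/3 = 25/3 m
7–11 s: |½(-10 + -11)(4)| = 42 m
11–17 s: v = 0 at t = 16.5 s; triangle areas 30.25 + 0.25 = 30.5 m
17–19 s: v = 0 at t = 223/13 s; triangle areas 1/13 + 144/13 = 145/13 m
Total distance = 4465/39 m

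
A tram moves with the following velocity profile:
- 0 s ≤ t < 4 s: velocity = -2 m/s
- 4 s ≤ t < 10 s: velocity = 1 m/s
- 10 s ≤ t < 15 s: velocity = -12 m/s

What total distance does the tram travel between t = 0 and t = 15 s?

Total distance travelled is ∫|v| dt — sum the magnitudes of each area piece.
0–4 s: |-2| × 4 = 8 m
4–10 s: |1| × 6 = 6 m
10–15 s: |-12| × 5 = 60 m
Total distance = 74 m

74 m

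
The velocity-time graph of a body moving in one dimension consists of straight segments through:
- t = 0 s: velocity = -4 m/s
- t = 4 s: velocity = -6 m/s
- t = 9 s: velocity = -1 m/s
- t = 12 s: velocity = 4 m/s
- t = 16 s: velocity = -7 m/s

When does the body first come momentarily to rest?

v changes sign on 9–12 s (from -1 to 4); the graph is linear there, so v = 0 at t = 9 + (1)·(12 − 9)/(4 − -1) = 9.6 s.

t = 9.6 s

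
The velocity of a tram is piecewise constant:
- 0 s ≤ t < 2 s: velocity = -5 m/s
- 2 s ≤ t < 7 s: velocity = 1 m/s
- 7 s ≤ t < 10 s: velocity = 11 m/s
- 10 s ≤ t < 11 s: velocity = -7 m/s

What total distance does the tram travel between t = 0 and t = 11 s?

Distance (not displacement) is the total path length: add the absolute areas under v-t.
0–2 s: |-5| × 2 = 10 m
2–7 s: |1| × 5 = 5 m
7–10 s: |11| × 3 = 33 m
10–11 s: |-7| × 1 = 7 m
Total distance = 55 m

55 m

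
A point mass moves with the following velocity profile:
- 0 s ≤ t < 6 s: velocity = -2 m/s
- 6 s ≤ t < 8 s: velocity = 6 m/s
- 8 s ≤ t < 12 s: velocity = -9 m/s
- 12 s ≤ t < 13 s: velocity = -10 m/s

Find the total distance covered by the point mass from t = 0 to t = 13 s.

Distance (not displacement) is the total path length: add the absolute areas under v-t.
0–6 s: |-2| × 6 = 12 m
6–8 s: |6| × 2 = 12 m
8–12 s: |-9| × 4 = 36 m
12–13 s: |-10| × 1 = 10 m
Total distance = 70 m

70 m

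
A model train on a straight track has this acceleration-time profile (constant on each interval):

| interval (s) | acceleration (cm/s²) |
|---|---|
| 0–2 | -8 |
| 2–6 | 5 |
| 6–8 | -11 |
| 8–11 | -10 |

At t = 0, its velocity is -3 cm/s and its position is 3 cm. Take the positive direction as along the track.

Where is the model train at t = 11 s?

-183 cm

On each constant-a segment, Δv = aΔt and Δx = v₀Δt + ½aΔt²; chain segment to segment.
0–2 s: v starts -3 cm/s; Δx = -3·2 + ½·-8·2² = -22 cm; v ends -19 cm/s.
2–6 s: v starts -19 cm/s; Δx = -19·4 + ½·5·4² = -36 cm; v ends 1 cm/s.
6–8 s: v starts 1 cm/s; Δx = 1·2 + ½·-11·2² = -20 cm; v ends -21 cm/s.
8–11 s: v starts -21 cm/s; Δx = -21·3 + ½·-10·3² = -108 cm; v ends -51 cm/s.
x(11) = 3 + Σ Δx = -183 cm.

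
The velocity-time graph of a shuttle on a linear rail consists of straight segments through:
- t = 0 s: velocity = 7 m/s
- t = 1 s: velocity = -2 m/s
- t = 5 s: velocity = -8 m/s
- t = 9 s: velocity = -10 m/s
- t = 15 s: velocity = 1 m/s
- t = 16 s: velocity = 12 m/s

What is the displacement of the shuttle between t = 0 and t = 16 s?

-74 m

Displacement is the signed area under the v-t curve.
0–1 s: ½(7 + -2)(1) = 2.5 m
1–5 s: ½(-2 + -8)(4) = -20 m
5–9 s: ½(-8 + -10)(4) = -36 m
9–15 s: ½(-10 + 1)(6) = -27 m
15–16 s: ½(1 + 12)(1) = 6.5 m
Net displacement = -74 m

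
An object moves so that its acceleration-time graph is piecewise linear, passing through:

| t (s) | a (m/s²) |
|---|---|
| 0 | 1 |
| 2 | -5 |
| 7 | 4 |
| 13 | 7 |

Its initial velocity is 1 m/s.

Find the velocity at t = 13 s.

27.5 m/s

Δv equals the area under the a-t graph; then v = v₀ + Δv.
0–2 s: ½(1 + -5)(2) = -4 m/s
2–7 s: ½(-5 + 4)(5) = -2.5 m/s
7–13 s: ½(4 + 7)(6) = 33 m/s
Δv = 26.5 m/s, so v(13) = 1 + (26.5) = 27.5 m/s.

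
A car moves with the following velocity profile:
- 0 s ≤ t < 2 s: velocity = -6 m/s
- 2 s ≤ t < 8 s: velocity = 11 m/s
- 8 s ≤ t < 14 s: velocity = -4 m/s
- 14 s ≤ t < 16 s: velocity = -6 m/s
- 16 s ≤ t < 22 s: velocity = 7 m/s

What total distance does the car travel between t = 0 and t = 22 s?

Distance (not displacement) is the total path length: add the absolute areas under v-t.
0–2 s: |-6| × 2 = 12 m
2–8 s: |11| × 6 = 66 m
8–14 s: |-4| × 6 = 24 m
14–16 s: |-6| × 2 = 12 m
16–22 s: |7| × 6 = 42 m
Total distance = 156 m

156 m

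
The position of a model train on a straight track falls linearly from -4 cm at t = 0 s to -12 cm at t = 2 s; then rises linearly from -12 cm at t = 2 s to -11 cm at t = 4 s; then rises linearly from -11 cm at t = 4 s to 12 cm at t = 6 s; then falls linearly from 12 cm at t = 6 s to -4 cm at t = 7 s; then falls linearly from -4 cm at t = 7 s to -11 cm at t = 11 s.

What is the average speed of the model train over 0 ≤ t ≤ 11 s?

5 cm/s

Average speed = (total path length)/(elapsed time); on a piecewise-linear x-t graph the path length is Σ|Δx|.
0–2 s: |Δx| = |-12 − -4| = 8 cm
2–4 s: |Δx| = |-11 − -12| = 1 cm
4–6 s: |Δx| = |12 − -11| = 23 cm
6–7 s: |Δx| = |-4 − 12| = 16 cm
7–11 s: |Δx| = |-11 − -4| = 7 cm
Total path = 55 cm; average speed = 55/11 = 5 cm/s.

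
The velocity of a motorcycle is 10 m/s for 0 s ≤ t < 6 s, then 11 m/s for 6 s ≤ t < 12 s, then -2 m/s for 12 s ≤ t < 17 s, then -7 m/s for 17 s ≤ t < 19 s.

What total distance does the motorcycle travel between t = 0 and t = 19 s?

Distance (not displacement) is the total path length: add the absolute areas under v-t.
0–6 s: |10| × 6 = 60 m
6–12 s: |11| × 6 = 66 m
12–17 s: |-2| × 5 = 10 m
17–19 s: |-7| × 2 = 14 m
Total distance = 150 m

150 m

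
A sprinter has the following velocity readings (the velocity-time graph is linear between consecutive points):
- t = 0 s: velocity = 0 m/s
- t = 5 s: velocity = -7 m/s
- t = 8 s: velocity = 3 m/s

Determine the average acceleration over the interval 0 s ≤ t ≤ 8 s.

Average acceleration = Δv/Δt = (3 − 0)/(8 − 0) = 0.375 m/s².

0.375 m/s²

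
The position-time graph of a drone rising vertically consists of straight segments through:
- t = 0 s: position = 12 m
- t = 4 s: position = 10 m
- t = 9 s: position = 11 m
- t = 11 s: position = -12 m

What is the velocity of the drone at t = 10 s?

Velocity is the slope of the x-t graph on 9–11 s: (-12 − 11)/(11 − 9) = -11.5 m/s.

-11.5 m/s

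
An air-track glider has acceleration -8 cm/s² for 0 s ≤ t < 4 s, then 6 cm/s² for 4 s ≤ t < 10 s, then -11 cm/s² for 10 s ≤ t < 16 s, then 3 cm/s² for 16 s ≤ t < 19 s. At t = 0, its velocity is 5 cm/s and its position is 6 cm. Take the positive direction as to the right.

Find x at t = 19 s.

On each constant-a segment, Δv = aΔt and Δx = v₀Δt + ½aΔt²; chain segment to segment.
0–4 s: v starts 5 cm/s; Δx = 5·4 + ½·-8·4² = -44 cm; v ends -27 cm/s.
4–10 s: v starts -27 cm/s; Δx = -27·6 + ½·6·6² = -54 cm; v ends 9 cm/s.
10–16 s: v starts 9 cm/s; Δx = 9·6 + ½·-11·6² = -144 cm; v ends -57 cm/s.
16–19 s: v starts -57 cm/s; Δx = -57·3 + ½·3·3² = -157.5 cm; v ends -48 cm/s.
x(19) = 6 + Σ Δx = -393.5 cm.

-393.5 cm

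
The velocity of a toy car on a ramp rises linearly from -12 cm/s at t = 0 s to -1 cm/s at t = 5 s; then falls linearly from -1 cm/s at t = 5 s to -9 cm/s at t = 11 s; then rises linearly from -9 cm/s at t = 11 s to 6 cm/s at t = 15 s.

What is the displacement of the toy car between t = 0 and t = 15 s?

-68.5 cm

Displacement is the signed area under the v-t curve.
0–5 s: ½(-12 + -1)(5) = -32.5 cm
5–11 s: ½(-1 + -9)(6) = -30 cm
11–15 s: ½(-9 + 6)(4) = -6 cm
Net displacement = -68.5 cm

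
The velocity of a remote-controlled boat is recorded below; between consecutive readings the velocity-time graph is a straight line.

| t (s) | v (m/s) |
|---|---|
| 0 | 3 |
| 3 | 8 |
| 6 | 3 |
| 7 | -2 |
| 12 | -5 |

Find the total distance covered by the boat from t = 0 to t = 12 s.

Distance (not displacement) is the total path length: add the absolute areas under v-t.
0–3 s: |½(3 + 8)(3)| = 16.5 m
3–6 s: |½(8 + 3)(3)| = 16.5 m
6–7 s: v = 0 at t = 6.6 s; triangle areas 0.9 + 0.4 = 1.3 m
7–12 s: |½(-2 + -5)(5)| = 17.5 m
Total distance = 51.8 m

51.8 m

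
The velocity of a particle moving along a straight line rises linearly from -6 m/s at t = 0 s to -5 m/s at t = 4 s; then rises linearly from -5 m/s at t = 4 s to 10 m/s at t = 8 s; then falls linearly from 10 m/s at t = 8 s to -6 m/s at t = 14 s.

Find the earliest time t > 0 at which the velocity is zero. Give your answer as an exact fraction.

t = 16/3 s

v changes sign on 4–8 s (from -5 to 10); the graph is linear there, so v = 0 at t = 4 + (5)·(8 − 4)/(10 − -5) = 16/3 s.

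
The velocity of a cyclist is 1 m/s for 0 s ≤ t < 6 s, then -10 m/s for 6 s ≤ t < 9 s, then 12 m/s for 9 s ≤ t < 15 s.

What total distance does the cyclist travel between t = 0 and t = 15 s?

108 m

Total distance travelled is ∫|v| dt — sum the magnitudes of each area piece.
0–6 s: |1| × 6 = 6 m
6–9 s: |-10| × 3 = 30 m
9–15 s: |12| × 6 = 72 m
Total distance = 108 m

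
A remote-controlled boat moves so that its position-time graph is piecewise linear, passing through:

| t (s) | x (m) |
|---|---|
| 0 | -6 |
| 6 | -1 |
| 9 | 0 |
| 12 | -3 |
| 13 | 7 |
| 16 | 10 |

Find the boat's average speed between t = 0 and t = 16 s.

Average speed = (total path length)/(elapsed time); on a piecewise-linear x-t graph the path length is Σ|Δx|.
0–6 s: |Δx| = |-1 − -6| = 5 m
6–9 s: |Δx| = |0 − -1| = 1 m
9–12 s: |Δx| = |-3 − 0| = 3 m
12–13 s: |Δx| = |7 − -3| = 10 m
13–16 s: |Δx| = |10 − 7| = 3 m
Total path = 22 m; average speed = 22/16 = 1.375 m/s.

1.375 m/s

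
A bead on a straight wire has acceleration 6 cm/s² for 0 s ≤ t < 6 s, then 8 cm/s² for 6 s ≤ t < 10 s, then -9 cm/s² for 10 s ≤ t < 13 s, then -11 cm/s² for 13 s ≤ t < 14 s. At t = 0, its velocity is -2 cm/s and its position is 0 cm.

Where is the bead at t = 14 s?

On each constant-a segment, Δv = aΔt and Δx = v₀Δt + ½aΔt²; chain segment to segment.
0–6 s: v starts -2 cm/s; Δx = -2·6 + ½·6·6² = 96 cm; v ends 34 cm/s.
6–10 s: v starts 34 cm/s; Δx = 34·4 + ½·8·4² = 200 cm; v ends 66 cm/s.
10–13 s: v starts 66 cm/s; Δx = 66·3 + ½·-9·3² = 157.5 cm; v ends 39 cm/s.
13–14 s: v starts 39 cm/s; Δx = 39·1 + ½·-11·1² = 33.5 cm; v ends 28 cm/s.
x(14) = 0 + Σ Δx = 487 cm.

487 cm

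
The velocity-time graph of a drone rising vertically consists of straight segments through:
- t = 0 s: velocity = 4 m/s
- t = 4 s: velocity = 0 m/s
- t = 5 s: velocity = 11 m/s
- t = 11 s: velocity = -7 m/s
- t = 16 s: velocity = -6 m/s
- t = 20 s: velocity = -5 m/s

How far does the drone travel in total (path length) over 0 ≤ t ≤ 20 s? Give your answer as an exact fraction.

289/3 m

Distance (not displacement) is the total path length: add the absolute areas under v-t.
0–4 s: |½(4 + 0)(4)| = 8 m
4–5 s: |½(0 + 11)(1)| = 5.5 m
5–11 s: v = 0 at t = 26/3 s; triangle areas 121/6 + 49/6 = 85/3 m
11–16 s: |½(-7 + -6)(5)| = 32.5 m
16–20 s: |½(-6 + -5)(4)| = 22 m
Total distance = 289/3 m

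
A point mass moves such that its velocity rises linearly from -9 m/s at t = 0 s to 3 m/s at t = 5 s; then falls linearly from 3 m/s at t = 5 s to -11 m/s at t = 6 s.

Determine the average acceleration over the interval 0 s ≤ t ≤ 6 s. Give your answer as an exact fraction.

Average acceleration = Δv/Δt = (-11 − -9)/(6 − 0) = -1/3 m/s².

-1/3 m/s²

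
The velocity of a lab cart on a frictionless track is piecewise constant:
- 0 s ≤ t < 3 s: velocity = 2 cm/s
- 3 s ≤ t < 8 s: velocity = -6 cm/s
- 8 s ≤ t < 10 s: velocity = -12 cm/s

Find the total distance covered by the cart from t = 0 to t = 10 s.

Total distance travelled is ∫|v| dt — sum the magnitudes of each area piece.
0–3 s: |2| × 3 = 6 cm
3–8 s: |-6| × 5 = 30 cm
8–10 s: |-12| × 2 = 24 cm
Total distance = 60 cm

60 cm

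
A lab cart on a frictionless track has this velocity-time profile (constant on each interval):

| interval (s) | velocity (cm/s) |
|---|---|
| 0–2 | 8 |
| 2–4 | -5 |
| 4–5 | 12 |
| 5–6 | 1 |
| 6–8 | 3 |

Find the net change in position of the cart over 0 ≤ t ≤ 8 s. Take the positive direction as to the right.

25 cm

Net displacement equals the area under the velocity-time graph (areas below the axis count negative).
0–2 s: 8 × 2 = 16 cm
2–4 s: -5 × 2 = -10 cm
4–5 s: 12 × 1 = 12 cm
5–6 s: 1 × 1 = 1 cm
6–8 s: 3 × 2 = 6 cm
Net displacement = 25 cm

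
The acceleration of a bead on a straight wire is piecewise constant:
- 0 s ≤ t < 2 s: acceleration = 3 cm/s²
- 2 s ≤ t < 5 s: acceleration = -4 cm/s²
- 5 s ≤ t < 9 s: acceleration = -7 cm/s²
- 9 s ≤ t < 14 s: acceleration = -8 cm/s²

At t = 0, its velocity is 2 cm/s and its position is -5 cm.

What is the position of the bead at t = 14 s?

-321 cm

On each constant-a segment, Δv = aΔt and Δx = v₀Δt + ½aΔt²; chain segment to segment.
0–2 s: v starts 2 cm/s; Δx = 2·2 + ½·3·2² = 10 cm; v ends 8 cm/s.
2–5 s: v starts 8 cm/s; Δx = 8·3 + ½·-4·3² = 6 cm; v ends -4 cm/s.
5–9 s: v starts -4 cm/s; Δx = -4·4 + ½·-7·4² = -72 cm; v ends -32 cm/s.
9–14 s: v starts -32 cm/s; Δx = -32·5 + ½·-8·5² = -260 cm; v ends -72 cm/s.
x(14) = -5 + Σ Δx = -321 cm.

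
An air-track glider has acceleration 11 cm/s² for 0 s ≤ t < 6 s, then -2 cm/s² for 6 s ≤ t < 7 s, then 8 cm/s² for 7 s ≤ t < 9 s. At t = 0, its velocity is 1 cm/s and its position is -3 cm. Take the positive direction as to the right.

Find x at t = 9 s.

On each constant-a segment, Δv = aΔt and Δx = v₀Δt + ½aΔt²; chain segment to segment.
0–6 s: v starts 1 cm/s; Δx = 1·6 + ½·11·6² = 204 cm; v ends 67 cm/s.
6–7 s: v starts 67 cm/s; Δx = 67·1 + ½·-2·1² = 66 cm; v ends 65 cm/s.
7–9 s: v starts 65 cm/s; Δx = 65·2 + ½·8·2² = 146 cm; v ends 81 cm/s.
x(9) = -3 + Σ Δx = 413 cm.

413 cm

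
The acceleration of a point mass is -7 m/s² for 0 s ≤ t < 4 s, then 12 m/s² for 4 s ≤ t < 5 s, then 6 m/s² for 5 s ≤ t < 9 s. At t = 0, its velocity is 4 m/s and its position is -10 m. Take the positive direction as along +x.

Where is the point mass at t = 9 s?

On each constant-a segment, Δv = aΔt and Δx = v₀Δt + ½aΔt²; chain segment to segment.
0–4 s: v starts 4 m/s; Δx = 4·4 + ½·-7·4² = -40 m; v ends -24 m/s.
4–5 s: v starts -24 m/s; Δx = -24·1 + ½·12·1² = -18 m; v ends -12 m/s.
5–9 s: v starts -12 m/s; Δx = -12·4 + ½·6·4² = 0 m; v ends 12 m/s.
x(9) = -10 + Σ Δx = -68 m.

-68 m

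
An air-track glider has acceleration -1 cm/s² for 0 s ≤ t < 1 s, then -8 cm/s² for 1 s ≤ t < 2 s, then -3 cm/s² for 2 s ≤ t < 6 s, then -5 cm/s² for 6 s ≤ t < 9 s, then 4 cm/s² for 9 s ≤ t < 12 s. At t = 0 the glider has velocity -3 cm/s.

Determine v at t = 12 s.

Δv equals the area under the a-t graph; then v = v₀ + Δv.
0–1 s: -1 × 1 = -1 cm/s
1–2 s: -8 × 1 = -8 cm/s
2–6 s: -3 × 4 = -12 cm/s
6–9 s: -5 × 3 = -15 cm/s
9–12 s: 4 × 3 = 12 cm/s
Δv = -24 cm/s, so v(12) = -3 + (-24) = -27 cm/s.

-27 cm/s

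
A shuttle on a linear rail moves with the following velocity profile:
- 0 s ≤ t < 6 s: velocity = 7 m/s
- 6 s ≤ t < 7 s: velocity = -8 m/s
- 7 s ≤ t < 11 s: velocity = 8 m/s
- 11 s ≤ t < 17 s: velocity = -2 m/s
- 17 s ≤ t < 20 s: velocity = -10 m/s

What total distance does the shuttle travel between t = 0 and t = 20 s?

Total distance travelled is ∫|v| dt — sum the magnitudes of each area piece.
0–6 s: |7| × 6 = 42 m
6–7 s: |-8| × 1 = 8 m
7–11 s: |8| × 4 = 32 m
11–17 s: |-2| × 6 = 12 m
17–20 s: |-10| × 3 = 30 m
Total distance = 124 m

124 m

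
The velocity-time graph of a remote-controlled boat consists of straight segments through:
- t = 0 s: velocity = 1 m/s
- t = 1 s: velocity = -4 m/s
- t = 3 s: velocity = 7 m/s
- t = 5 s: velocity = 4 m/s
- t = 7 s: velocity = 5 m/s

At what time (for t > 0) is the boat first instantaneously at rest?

v changes sign on 0–1 s (from 1 to -4); the graph is linear there, so v = 0 at t = 0 + (-1)·(1 − 0)/(-4 − 1) = 0.2 s.

t = 0.2 s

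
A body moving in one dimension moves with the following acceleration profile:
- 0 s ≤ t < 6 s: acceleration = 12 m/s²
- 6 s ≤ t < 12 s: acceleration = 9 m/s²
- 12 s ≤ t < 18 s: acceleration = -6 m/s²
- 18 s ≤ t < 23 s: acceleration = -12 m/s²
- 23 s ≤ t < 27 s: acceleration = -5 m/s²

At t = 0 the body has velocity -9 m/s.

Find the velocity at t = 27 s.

Δv equals the area under the a-t graph; then v = v₀ + Δv.
0–6 s: 12 × 6 = 72 m/s
6–12 s: 9 × 6 = 54 m/s
12–18 s: -6 × 6 = -36 m/s
18–23 s: -12 × 5 = -60 m/s
23–27 s: -5 × 4 = -20 m/s
Δv = 10 m/s, so v(27) = -9 + (10) = 1 m/s.

1 m/s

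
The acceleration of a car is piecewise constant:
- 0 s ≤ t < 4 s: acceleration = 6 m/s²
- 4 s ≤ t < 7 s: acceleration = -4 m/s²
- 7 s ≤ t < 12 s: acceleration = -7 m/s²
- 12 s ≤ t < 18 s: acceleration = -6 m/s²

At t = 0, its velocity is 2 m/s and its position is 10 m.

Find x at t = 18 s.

On each constant-a segment, Δv = aΔt and Δx = v₀Δt + ½aΔt²; chain segment to segment.
0–4 s: v starts 2 m/s; Δx = 2·4 + ½·6·4² = 56 m; v ends 26 m/s.
4–7 s: v starts 26 m/s; Δx = 26·3 + ½·-4·3² = 60 m; v ends 14 m/s.
7–12 s: v starts 14 m/s; Δx = 14·5 + ½·-7·5² = -17.5 m; v ends -21 m/s.
12–18 s: v starts -21 m/s; Δx = -21·6 + ½·-6·6² = -234 m; v ends -57 m/s.
x(18) = 10 + Σ Δx = -125.5 m.

-125.5 m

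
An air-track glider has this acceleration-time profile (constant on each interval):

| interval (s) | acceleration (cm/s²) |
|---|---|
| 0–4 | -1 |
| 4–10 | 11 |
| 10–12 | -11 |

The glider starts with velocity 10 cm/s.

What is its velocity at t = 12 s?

Δv equals the area under the a-t graph; then v = v₀ + Δv.
0–4 s: -1 × 4 = -4 cm/s
4–10 s: 11 × 6 = 66 cm/s
10–12 s: -11 × 2 = -22 cm/s
Δv = 40 cm/s, so v(12) = 10 + (40) = 50 cm/s.

50 cm/s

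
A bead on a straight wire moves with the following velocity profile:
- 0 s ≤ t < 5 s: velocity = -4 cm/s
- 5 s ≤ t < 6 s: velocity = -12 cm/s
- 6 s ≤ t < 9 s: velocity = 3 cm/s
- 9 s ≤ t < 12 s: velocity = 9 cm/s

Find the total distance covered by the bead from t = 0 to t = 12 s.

Total distance travelled is ∫|v| dt — sum the magnitudes of each area piece.
0–5 s: |-4| × 5 = 20 cm
5–6 s: |-12| × 1 = 12 cm
6–9 s: |3| × 3 = 9 cm
9–12 s: |9| × 3 = 27 cm
Total distance = 68 cm

68 cm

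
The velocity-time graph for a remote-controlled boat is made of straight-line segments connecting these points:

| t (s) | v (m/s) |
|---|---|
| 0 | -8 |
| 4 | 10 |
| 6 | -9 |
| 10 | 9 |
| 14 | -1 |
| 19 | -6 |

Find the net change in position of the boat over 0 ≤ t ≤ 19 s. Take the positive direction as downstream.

Displacement is the signed area under the v-t curve.
0–4 s: ½(-8 + 10)(4) = 4 m
4–6 s: ½(10 + -9)(2) = 1 m
6–10 s: ½(-9 + 9)(4) = 0 m
10–14 s: ½(9 + -1)(4) = 16 m
14–19 s: ½(-1 + -6)(5) = -17.5 m
Net displacement = 3.5 m

3.5 m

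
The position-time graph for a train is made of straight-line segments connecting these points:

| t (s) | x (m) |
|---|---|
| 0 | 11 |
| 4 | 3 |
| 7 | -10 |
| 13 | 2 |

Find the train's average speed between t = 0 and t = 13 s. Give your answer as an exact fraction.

33/13 m/s

Average speed = (total path length)/(elapsed time); on a piecewise-linear x-t graph the path length is Σ|Δx|.
0–4 s: |Δx| = |3 − 11| = 8 m
4–7 s: |Δx| = |-10 − 3| = 13 m
7–13 s: |Δx| = |2 − -10| = 12 m
Total path = 33 m; average speed = 33/13 = 33/13 m/s.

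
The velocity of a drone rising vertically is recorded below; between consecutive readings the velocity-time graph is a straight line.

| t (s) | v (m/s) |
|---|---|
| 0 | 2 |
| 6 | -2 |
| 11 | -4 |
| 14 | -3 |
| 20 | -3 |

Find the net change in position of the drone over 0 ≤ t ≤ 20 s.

Displacement is the signed area under the v-t curve.
0–6 s: ½(2 + -2)(6) = 0 m
6–11 s: ½(-2 + -4)(5) = -15 m
11–14 s: ½(-4 + -3)(3) = -10.5 m
14–20 s: -3 × 6 = -18 m
Net displacement = -43.5 m

-43.5 m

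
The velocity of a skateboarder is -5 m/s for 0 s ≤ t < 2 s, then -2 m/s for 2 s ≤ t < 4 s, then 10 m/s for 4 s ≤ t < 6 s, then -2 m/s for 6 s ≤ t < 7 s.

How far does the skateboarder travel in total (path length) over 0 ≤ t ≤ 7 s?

Distance (not displacement) is the total path length: add the absolute areas under v-t.
0–2 s: |-5| × 2 = 10 m
2–4 s: |-2| × 2 = 4 m
4–6 s: |10| × 2 = 20 m
6–7 s: |-2| × 1 = 2 m
Total distance = 36 m

36 m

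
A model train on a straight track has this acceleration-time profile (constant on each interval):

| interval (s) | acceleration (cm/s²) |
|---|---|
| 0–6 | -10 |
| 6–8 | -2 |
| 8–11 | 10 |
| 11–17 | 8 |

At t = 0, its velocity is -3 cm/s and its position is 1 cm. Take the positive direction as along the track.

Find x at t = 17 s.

-561 cm

On each constant-a segment, Δv = aΔt and Δx = v₀Δt + ½aΔt²; chain segment to segment.
0–6 s: v starts -3 cm/s; Δx = -3·6 + ½·-10·6² = -198 cm; v ends -63 cm/s.
6–8 s: v starts -63 cm/s; Δx = -63·2 + ½·-2·2² = -130 cm; v ends -67 cm/s.
8–11 s: v starts -67 cm/s; Δx = -67·3 + ½·10·3² = -156 cm; v ends -37 cm/s.
11–17 s: v starts -37 cm/s; Δx = -37·6 + ½·8·6² = -78 cm; v ends 11 cm/s.
x(17) = 1 + Σ Δx = -561 cm.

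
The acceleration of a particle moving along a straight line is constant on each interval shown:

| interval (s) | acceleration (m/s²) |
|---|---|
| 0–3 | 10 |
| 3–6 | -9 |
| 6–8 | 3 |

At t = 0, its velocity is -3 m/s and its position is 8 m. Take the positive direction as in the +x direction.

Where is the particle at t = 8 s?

On each constant-a segment, Δv = aΔt and Δx = v₀Δt + ½aΔt²; chain segment to segment.
0–3 s: v starts -3 m/s; Δx = -3·3 + ½·10·3² = 36 m; v ends 27 m/s.
3–6 s: v starts 27 m/s; Δx = 27·3 + ½·-9·3² = 40.5 m; v ends 0 m/s.
6–8 s: v starts 0 m/s; Δx = 0·2 + ½·3·2² = 6 m; v ends 6 m/s.
x(8) = 8 + Σ Δx = 90.5 m.

90.5 m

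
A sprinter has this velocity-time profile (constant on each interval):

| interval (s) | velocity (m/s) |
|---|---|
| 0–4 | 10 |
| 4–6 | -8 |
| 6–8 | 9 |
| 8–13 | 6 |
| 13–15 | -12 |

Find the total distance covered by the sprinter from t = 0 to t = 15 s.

128 m

Total distance travelled is ∫|v| dt — sum the magnitudes of each area piece.
0–4 s: |10| × 4 = 40 m
4–6 s: |-8| × 2 = 16 m
6–8 s: |9| × 2 = 18 m
8–13 s: |6| × 5 = 30 m
13–15 s: |-12| × 2 = 24 m
Total distance = 128 m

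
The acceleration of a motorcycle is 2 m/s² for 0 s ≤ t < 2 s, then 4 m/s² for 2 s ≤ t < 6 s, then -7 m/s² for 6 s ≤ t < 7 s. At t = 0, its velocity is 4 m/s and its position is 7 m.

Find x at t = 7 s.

103.5 m

On each constant-a segment, Δv = aΔt and Δx = v₀Δt + ½aΔt²; chain segment to segment.
0–2 s: v starts 4 m/s; Δx = 4·2 + ½·2·2² = 12 m; v ends 8 m/s.
2–6 s: v starts 8 m/s; Δx = 8·4 + ½·4·4² = 64 m; v ends 24 m/s.
6–7 s: v starts 24 m/s; Δx = 24·1 + ½·-7·1² = 20.5 m; v ends 17 m/s.
x(7) = 7 + Σ Δx = 103.5 m.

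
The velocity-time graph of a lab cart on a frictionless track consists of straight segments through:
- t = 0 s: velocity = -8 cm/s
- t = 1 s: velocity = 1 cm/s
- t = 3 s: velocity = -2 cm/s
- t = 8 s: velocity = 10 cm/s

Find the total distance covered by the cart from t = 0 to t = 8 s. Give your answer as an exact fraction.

Distance (not displacement) is the total path length: add the absolute areas under v-t.
0–1 s: v = 0 at t = 8/9 s; triangle areas 32/9 + 1/18 = 65/18 cm
1–3 s: v = 0 at t = 5/3 s; triangle areas 1/3 + 4/3 = 5/3 cm
3–8 s: v = 0 at t = 23/6 s; triangle areas 5/6 + 125/6 = 65/3 cm
Total distance = 485/18 cm

485/18 cm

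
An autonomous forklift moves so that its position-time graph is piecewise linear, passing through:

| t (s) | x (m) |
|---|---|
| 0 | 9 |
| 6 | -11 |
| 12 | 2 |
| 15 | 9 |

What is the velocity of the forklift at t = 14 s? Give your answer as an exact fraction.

7/3 m/s

Velocity is the slope of the x-t graph on 12–15 s: (9 − 2)/(15 − 12) = 7/3 m/s.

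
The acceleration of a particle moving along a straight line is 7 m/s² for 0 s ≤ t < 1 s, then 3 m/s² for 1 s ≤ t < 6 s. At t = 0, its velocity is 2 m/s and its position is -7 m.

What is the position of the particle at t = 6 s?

81 m

On each constant-a segment, Δv = aΔt and Δx = v₀Δt + ½aΔt²; chain segment to segment.
0–1 s: v starts 2 m/s; Δx = 2·1 + ½·7·1² = 5.5 m; v ends 9 m/s.
1–6 s: v starts 9 m/s; Δx = 9·5 + ½·3·5² = 82.5 m; v ends 24 m/s.
x(6) = -7 + Σ Δx = 81 m.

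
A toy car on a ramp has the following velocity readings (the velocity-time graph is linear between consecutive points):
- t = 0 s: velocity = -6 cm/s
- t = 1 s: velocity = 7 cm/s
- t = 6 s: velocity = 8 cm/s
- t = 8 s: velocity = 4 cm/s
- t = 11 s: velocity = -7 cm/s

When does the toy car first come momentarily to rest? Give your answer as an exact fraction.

t = 6/13 s

v changes sign on 0–1 s (from -6 to 7); the graph is linear there, so v = 0 at t = 0 + (6)·(1 − 0)/(7 − -6) = 6/13 s.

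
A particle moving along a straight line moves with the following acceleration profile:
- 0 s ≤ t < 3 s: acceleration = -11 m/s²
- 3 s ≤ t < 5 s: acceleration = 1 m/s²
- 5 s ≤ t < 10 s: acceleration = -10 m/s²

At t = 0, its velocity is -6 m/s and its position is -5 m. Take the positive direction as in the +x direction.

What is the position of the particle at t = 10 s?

-458.5 m

On each constant-a segment, Δv = aΔt and Δx = v₀Δt + ½aΔt²; chain segment to segment.
0–3 s: v starts -6 m/s; Δx = -6·3 + ½·-11·3² = -67.5 m; v ends -39 m/s.
3–5 s: v starts -39 m/s; Δx = -39·2 + ½·1·2² = -76 m; v ends -37 m/s.
5–10 s: v starts -37 m/s; Δx = -37·5 + ½·-10·5² = -310 m; v ends -87 m/s.
x(10) = -5 + Σ Δx = -458.5 m.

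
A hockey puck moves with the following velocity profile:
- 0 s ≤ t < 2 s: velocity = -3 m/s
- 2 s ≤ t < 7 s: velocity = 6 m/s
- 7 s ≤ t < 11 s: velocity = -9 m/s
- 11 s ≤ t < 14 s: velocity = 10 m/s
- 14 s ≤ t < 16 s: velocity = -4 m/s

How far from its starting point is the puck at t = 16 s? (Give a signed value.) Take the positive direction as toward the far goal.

10 m

Displacement is the signed area under the v-t curve.
0–2 s: -3 × 2 = -6 m
2–7 s: 6 × 5 = 30 m
7–11 s: -9 × 4 = -36 m
11–14 s: 10 × 3 = 30 m
14–16 s: -4 × 2 = -8 m
Net displacement = 10 m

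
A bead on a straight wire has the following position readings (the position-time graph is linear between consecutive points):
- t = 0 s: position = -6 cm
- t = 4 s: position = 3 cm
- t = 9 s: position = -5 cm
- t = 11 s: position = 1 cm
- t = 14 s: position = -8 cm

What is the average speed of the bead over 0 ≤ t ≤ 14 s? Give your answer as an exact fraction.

16/7 cm/s

Average speed = (total path length)/(elapsed time); on a piecewise-linear x-t graph the path length is Σ|Δx|.
0–4 s: |Δx| = |3 − -6| = 9 cm
4–9 s: |Δx| = |-5 − 3| = 8 cm
9–11 s: |Δx| = |1 − -5| = 6 cm
11–14 s: |Δx| = |-8 − 1| = 9 cm
Total path = 32 cm; average speed = 32/14 = 16/7 cm/s.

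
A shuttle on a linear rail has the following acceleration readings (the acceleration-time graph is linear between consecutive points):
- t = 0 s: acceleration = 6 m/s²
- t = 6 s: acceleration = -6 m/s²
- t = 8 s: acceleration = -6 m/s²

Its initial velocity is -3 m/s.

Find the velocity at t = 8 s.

-15 m/s

Δv equals the area under the a-t graph; then v = v₀ + Δv.
0–6 s: ½(6 + -6)(6) = 0 m/s
6–8 s: -6 × 2 = -12 m/s
Δv = -12 m/s, so v(8) = -3 + (-12) = -15 m/s.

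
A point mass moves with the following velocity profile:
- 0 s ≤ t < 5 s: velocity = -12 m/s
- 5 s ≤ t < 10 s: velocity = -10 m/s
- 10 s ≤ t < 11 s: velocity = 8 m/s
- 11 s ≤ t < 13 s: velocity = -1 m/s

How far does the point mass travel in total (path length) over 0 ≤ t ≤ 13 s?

120 m

Distance (not displacement) is the total path length: add the absolute areas under v-t.
0–5 s: |-12| × 5 = 60 m
5–10 s: |-10| × 5 = 50 m
10–11 s: |8| × 1 = 8 m
11–13 s: |-1| × 2 = 2 m
Total distance = 120 m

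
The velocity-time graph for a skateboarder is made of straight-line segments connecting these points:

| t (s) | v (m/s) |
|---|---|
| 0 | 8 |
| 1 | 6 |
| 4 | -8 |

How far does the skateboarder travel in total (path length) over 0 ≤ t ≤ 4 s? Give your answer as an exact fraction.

124/7 m

Total distance travelled is ∫|v| dt — sum the magnitudes of each area piece.
0–1 s: |½(8 + 6)(1)| = 7 m
1–4 s: v = 0 at t = 16/7 s; triangle areas 27/7 + 48/7 = 75/7 m
Total distance = 124/7 m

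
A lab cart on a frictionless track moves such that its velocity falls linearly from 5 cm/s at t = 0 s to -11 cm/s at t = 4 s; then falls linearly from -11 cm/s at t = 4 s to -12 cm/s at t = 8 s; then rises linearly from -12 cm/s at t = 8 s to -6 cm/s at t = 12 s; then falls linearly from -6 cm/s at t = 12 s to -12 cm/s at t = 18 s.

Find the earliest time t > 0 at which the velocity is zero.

v changes sign on 0–4 s (from 5 to -11); the graph is linear there, so v = 0 at t = 0 + (-5)·(4 − 0)/(-11 − 5) = 1.25 s.

t = 1.25 s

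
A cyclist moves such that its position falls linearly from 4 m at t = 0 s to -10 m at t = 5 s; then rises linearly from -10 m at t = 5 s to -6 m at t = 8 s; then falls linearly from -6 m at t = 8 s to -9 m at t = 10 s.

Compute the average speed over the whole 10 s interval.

2.1 m/s

Average speed = (total path length)/(elapsed time); on a piecewise-linear x-t graph the path length is Σ|Δx|.
0–5 s: |Δx| = |-10 − 4| = 14 m
5–8 s: |Δx| = |-6 − -10| = 4 m
8–10 s: |Δx| = |-9 − -6| = 3 m
Total path = 21 m; average speed = 21/10 = 2.1 m/s.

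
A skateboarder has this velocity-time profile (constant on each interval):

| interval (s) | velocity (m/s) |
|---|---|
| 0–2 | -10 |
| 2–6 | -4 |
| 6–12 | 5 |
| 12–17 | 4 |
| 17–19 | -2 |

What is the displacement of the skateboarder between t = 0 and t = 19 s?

Displacement is the signed area under the v-t curve.
0–2 s: -10 × 2 = -20 m
2–6 s: -4 × 4 = -16 m
6–12 s: 5 × 6 = 30 m
12–17 s: 4 × 5 = 20 m
17–19 s: -2 × 2 = -4 m
Net displacement = 10 m

10 m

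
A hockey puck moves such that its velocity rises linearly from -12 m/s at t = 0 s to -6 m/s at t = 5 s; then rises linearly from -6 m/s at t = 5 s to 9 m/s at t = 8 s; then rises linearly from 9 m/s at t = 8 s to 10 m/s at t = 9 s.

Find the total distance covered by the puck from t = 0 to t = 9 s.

Distance (not displacement) is the total path length: add the absolute areas under v-t.
0–5 s: |½(-12 + -6)(5)| = 45 m
5–8 s: v = 0 at t = 6.2 s; triangle areas 3.6 + 8.1 = 11.7 m
8–9 s: |½(9 + 10)(1)| = 9.5 m
Total distance = 66.2 m

66.2 m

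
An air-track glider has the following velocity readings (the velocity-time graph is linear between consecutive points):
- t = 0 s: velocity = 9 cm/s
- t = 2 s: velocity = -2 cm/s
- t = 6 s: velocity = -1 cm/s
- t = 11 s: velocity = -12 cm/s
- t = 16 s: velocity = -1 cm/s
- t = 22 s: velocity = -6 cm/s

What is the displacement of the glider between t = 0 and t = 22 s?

Displacement is the signed area under the v-t curve.
0–2 s: ½(9 + -2)(2) = 7 cm
2–6 s: ½(-2 + -1)(4) = -6 cm
6–11 s: ½(-1 + -12)(5) = -32.5 cm
11–16 s: ½(-12 + -1)(5) = -32.5 cm
16–22 s: ½(-1 + -6)(6) = -21 cm
Net displacement = -85 cm

-85 cm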